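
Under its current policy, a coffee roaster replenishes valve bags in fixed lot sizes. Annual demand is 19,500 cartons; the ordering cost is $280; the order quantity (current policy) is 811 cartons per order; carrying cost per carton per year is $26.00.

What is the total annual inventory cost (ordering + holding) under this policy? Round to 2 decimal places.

$17,275.43

Ordering: D/Q × S = 19,500/811 × $280 = $6,732.43
Holding:  Q/2 × H = 811/2 × $26 = $10,543.00
Total = $6,732.43 + $10,543.00 = $17,275.43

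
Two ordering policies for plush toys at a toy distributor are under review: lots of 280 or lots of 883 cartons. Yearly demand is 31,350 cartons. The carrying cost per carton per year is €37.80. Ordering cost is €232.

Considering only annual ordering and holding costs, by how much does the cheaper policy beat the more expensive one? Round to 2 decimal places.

€6,342.09

Annual cost at Q: ordering D·S/Q plus holding Q·H/2.
TC(280) = (31,350/280)×232 + (280/2)×37.8 = €31,267.71
TC(883) = (31,350/883)×232 + (883/2)×37.8 = €24,925.62
|ΔTC| = |€31,267.71 − €24,925.62| = €6,342.09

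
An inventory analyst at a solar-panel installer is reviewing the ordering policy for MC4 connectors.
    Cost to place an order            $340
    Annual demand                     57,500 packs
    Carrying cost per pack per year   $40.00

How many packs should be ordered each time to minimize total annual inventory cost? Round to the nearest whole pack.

Q* = √(2·D·S / H) = √(2·57,500·340 / 40) = √977,500.0 ≈ 988.69

989 packs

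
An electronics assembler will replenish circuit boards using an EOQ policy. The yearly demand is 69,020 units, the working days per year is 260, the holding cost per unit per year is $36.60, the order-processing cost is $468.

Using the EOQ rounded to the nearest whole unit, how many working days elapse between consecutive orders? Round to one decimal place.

5.0 days

2DS/H = 2·69,020·468/36.6 = 1,765,101.64
EOQ = √1,765,101.64 ≈ 1,328.57 → Q = 1,329 units
Cycle time = (working days × Q)/D = (260 × 1,329) / 69,020 = 5.006 days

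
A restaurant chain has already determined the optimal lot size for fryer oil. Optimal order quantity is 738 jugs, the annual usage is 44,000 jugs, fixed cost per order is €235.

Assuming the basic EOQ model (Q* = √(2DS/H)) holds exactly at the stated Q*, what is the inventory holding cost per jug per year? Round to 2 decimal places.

Since Q* = (2DS/H)^½, squaring gives Q*²·H = 2DS.
H = 2DS / Q² = 2 × 44,000 × 235 / 738² = 37.9698

€37.97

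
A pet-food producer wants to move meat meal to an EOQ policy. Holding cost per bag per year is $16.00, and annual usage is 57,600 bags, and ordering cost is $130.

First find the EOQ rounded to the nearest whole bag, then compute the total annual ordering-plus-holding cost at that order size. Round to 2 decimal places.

$15,479.54

Optimal lot size Q* = (2 × 57,600 × $130 / $16)^½ ≈ 967.47 → Q = 967 bags
Annual ordering cost = (D/Q)·S = (57,600/967) × 130 = $7,743.54
Annual holding cost  = (Q/2)·H = (967/2) × 16 = $7,736.00
Total = $7,743.54 + $7,736.00 = $15,479.54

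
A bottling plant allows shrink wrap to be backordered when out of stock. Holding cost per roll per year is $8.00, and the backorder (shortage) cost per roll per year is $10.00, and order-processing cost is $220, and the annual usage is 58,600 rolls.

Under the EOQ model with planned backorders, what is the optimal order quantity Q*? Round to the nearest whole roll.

2,409 rolls

Basic EOQ = √(2·58,600·220/8) = 1,795.272
Backorder adjustment √((H+b)/b) = √((8+10)/10) = 1.3416
Q* = 1,795.272 × 1.3416 ≈ 2,408.61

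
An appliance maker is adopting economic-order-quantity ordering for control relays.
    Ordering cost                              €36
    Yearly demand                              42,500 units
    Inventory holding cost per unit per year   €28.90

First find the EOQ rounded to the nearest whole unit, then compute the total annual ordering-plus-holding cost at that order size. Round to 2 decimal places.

€9,403.94

EOQ = √(2DS/H) = √(2 × 42,500 × 36 / 28.9)
    = √(105,882.35) ≈ 325.40 → Q = 325 units
Annual ordering cost = (D/Q)·S = (42,500/325) × 36 = €4,707.69
Annual holding cost  = (Q/2)·H = (325/2) × 28.9 = €4,696.25
Total = €4,707.69 + €4,696.25 = €9,403.94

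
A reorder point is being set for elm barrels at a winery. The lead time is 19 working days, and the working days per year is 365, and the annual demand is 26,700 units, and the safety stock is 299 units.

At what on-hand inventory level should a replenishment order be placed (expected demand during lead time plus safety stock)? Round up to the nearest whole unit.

Daily demand d = 26,700 / 365 = 73.151 units/day
Demand during lead time = 73.151 × 19 = 1,389.86
Reorder point = 1,389.86 + 299 = 1,688.86 → round up

1,689 units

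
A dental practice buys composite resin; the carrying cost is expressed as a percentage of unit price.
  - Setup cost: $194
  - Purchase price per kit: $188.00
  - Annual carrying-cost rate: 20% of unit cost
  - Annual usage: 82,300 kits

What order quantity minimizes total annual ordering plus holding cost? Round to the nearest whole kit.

Holding cost per kit per year: H = 20% × $188 = $37.6000
2DS/H = 2·82,300·194/37.6 = 849,265.96
EOQ = √849,265.96 ≈ 921.56

922 kits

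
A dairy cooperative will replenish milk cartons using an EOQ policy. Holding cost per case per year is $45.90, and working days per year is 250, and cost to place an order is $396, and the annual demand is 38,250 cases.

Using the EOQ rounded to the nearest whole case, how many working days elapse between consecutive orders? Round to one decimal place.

Optimal lot size Q* = (2 × 38,250 × $396 / $45.9)^½ ≈ 812.40 → Q = 812 cases
Days between orders = 250 / (D/Q) = 250 / 47.106 ≈ 5.307

5.3 days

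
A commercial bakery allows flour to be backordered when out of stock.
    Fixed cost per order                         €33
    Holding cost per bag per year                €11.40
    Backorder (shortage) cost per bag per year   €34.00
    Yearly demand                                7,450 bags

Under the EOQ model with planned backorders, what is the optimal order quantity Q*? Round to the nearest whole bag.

Basic EOQ = √(2·7,450·33/11.4) = 207.681
Backorder adjustment √((H+b)/b) = √((11.4+34)/34) = 1.1555
Q* = 207.681 × 1.1555 ≈ 239.99

240 bags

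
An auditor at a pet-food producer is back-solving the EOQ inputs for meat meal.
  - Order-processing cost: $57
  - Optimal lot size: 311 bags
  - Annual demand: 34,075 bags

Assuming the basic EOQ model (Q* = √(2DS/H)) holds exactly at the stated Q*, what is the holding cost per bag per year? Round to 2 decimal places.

$40.16

EOQ relation: Q² = 2DS/H, so rearrange for the unknown.
H = 2DS / Q² = 2 × 34,075 × 57 / 311² = 40.1624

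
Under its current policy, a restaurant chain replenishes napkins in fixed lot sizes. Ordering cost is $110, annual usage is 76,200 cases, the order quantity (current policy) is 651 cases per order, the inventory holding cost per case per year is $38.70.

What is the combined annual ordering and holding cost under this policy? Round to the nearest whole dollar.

Annual ordering cost = (D/Q)·S = (76,200/651) × 110 = $12,875.58
Annual holding cost  = (Q/2)·H = (651/2) × 38.7 = $12,596.85
Total = $12,875.58 + $12,596.85 = $25,472.43

$25,472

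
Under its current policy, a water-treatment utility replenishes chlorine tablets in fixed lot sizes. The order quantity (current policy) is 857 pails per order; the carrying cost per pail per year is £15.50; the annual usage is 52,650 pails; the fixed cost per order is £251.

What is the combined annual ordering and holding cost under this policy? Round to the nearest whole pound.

£22,062

Annual ordering cost = (D/Q)·S = (52,650/857) × 251 = £15,420.25
Annual holding cost  = (Q/2)·H = (857/2) × 15.5 = £6,641.75
Total = £15,420.25 + £6,641.75 = £22,062.00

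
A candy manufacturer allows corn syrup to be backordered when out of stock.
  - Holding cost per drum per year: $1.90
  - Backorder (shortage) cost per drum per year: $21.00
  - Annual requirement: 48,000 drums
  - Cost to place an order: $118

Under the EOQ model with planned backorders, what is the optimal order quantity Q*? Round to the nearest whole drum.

2,550 drums

Q* = √(2DS/H) · √((H + b)/b)
   = √(2 × 48,000 × 118 / 1.9) · √((1.9 + 21) / 21)
   = 2,441.742 × 1.0443 ≈ 2,549.81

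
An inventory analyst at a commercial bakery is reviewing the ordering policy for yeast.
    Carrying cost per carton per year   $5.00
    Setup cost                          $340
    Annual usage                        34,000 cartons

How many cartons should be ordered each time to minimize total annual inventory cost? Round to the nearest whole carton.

2,150 cartons

Q* = √(2·D·S / H) = √(2·34,000·340 / 5) = √4,624,000.0 ≈ 2,150.35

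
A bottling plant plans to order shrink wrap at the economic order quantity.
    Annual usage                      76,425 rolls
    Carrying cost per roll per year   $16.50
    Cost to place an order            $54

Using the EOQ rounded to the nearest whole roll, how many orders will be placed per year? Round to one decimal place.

Q* = √(2·D·S / H) = √(2·76,425·54 / 16.5) = √500,236.4 ≈ 707.27 → Q = 707
N = D/Q = 76,425/707 ≈ 108.098 orders/yr

108.1 orders per year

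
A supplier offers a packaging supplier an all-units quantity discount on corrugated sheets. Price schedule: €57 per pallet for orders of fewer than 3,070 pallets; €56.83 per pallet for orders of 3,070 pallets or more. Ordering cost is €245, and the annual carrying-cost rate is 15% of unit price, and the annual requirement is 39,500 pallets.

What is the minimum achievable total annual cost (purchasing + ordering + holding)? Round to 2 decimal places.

€2,261,022.39

H₁ = 15%×€57 = €8.5500;  H₂ = 15%×€56.83 = €8.5245
EOQ₁ = √(2×39,500×245/8.5500) = 1,504.57  (< 3,070, feasible at tier 1)
EOQ₂ = √(2×39,500×245/8.5245) = 1,506.82  (< 3,070 → use Q = 3,070 at tier-2 price)
TC(tier 1 (EOQ₁), Q≈1,504.6) = €2,264,364.11
TC(tier 2, Q≈3,070.0) = €2,261,022.39
Minimum at tier 2: €2,261,022.39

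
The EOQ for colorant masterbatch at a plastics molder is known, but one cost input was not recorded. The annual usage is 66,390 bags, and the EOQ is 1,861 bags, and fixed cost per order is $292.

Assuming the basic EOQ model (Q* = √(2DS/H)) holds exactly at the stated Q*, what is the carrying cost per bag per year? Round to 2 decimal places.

Since Q* = (2DS/H)^½, squaring gives Q*²·H = 2DS.
H = 2DS / Q² = 2 × 66,390 × 292 / 1,861² = 11.1950

$11.19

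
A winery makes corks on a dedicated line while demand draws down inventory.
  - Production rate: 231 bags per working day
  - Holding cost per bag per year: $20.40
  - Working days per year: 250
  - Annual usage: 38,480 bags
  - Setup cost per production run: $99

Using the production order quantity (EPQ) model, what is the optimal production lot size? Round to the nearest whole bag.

1,058 bags

d = 38,480/250 = 153.9200 bags/day;  effective holding cost H(1 − d/p) = 20.4·(1 − 153.9200/231) = 6.80706
Q* = √(2DS / H_eff) = √(2·38,480·99 / 6.80706) ≈ 1,057.96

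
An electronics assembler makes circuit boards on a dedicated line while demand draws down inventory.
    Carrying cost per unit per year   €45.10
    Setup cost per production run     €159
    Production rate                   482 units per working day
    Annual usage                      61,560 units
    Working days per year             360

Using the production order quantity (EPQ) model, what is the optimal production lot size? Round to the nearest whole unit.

820 units

d = 61,560/360 = 171.0000 units/day;  effective holding cost H(1 − d/p) = 45.1·(1 − 171.0000/482) = 29.09979
Q* = √(2DS / H_eff) = √(2·61,560·159 / 29.09979) ≈ 820.20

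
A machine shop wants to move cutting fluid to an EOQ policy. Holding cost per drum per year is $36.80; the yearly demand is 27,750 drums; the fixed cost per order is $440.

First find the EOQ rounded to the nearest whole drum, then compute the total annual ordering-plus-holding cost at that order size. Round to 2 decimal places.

$29,977.60

Optimal lot size Q* = (2 × 27,750 × $440 / $36.8)^½ ≈ 814.61 → Q = 815 drums
Annual ordering cost = (D/Q)·S = (27,750/815) × 440 = $14,981.60
Annual holding cost  = (Q/2)·H = (815/2) × 36.8 = $14,996.00
Total = $14,981.60 + $14,996.00 = $29,977.60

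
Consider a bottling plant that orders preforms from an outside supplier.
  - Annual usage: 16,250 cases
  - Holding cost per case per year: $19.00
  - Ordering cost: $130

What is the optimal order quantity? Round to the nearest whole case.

472 cases

2DS/H = 2·16,250·130/19 = 222,368.42
EOQ = √222,368.42 ≈ 471.56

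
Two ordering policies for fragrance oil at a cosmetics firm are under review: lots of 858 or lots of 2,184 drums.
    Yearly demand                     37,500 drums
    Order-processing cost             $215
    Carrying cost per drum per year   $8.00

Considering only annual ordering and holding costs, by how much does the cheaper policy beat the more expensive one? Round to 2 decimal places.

$401.23

For each Q, cost = (D/Q)·S + (Q/2)·H.
TC(858) = (37,500/858)×215 + (858/2)×8 = $12,828.85
TC(2,184) = (37,500/2,184)×215 + (2,184/2)×8 = $12,427.62
|ΔTC| = |$12,828.85 − $12,427.62| = $401.23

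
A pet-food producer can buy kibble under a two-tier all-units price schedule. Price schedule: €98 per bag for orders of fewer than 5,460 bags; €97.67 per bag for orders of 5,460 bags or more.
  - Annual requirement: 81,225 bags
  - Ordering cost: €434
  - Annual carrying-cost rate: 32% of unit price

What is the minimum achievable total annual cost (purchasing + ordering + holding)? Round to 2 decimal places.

H₁ = 32%×€98 = €31.3600;  H₂ = 32%×€97.67 = €31.2544
EOQ₁ = √(2×81,225×434/31.3600) = 1,499.40  (< 5,460, feasible at tier 1)
EOQ₂ = √(2×81,225×434/31.2544) = 1,501.93  (< 5,460 → use Q = 5,460 at tier-2 price)
TC(tier 1 (EOQ₁), Q≈1,499.4) = €8,007,071.10
TC(tier 2, Q≈5,460.0) = €8,025,026.61
Minimum at tier 1 (EOQ₁): €8,007,071.10

€8,007,071.10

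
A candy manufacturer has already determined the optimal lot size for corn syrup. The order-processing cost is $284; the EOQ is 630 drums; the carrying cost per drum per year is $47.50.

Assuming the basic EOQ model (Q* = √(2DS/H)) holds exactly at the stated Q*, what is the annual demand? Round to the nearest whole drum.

EOQ relation: Q² = 2DS/H, so rearrange for the unknown.
D = Q²H / (2S) = 630² × 47.5 / (2 × 284) = 33,191.46

33,191 drums per year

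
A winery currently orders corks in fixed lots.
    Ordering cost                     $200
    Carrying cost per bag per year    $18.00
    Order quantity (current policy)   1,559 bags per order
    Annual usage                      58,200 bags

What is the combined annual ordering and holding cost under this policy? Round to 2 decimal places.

Ordering: D/Q × S = 58,200/1,559 × $200 = $7,466.32
Holding:  Q/2 × H = 1,559/2 × $18 = $14,031.00
Total = $7,466.32 + $14,031.00 = $21,497.32

$21,497.32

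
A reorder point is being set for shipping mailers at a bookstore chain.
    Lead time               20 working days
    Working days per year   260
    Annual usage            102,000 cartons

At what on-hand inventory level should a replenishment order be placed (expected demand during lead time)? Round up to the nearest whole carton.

7,847 cartons

Daily demand d = 102,000 / 260 = 392.308 cartons/day
Demand during lead time = 392.308 × 20 = 7,846.15
Reorder point = 7,846.15 → round up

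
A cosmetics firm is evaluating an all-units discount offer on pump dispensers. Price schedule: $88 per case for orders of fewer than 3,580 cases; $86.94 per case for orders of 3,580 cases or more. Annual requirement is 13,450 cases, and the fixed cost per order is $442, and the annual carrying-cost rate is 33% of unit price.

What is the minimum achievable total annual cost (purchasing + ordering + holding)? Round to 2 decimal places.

$1,202,181.71

H₁ = 33%×$88 = $29.0400;  H₂ = 33%×$86.94 = $28.6902
EOQ₁ = √(2×13,450×442/29.0400) = 639.87  (< 3,580, feasible at tier 1)
EOQ₂ = √(2×13,450×442/28.6902) = 643.75  (< 3,580 → use Q = 3,580 at tier-2 price)
TC(tier 1 (EOQ₁), Q≈639.9) = $1,202,181.71
TC(tier 2, Q≈3,580.0) = $1,222,359.04
Minimum at tier 1 (EOQ₁): $1,202,181.71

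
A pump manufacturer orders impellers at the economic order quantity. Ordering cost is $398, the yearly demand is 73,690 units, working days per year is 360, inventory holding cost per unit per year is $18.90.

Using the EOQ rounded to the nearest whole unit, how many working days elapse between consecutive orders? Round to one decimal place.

8.6 days

Q* = √(2·D·S / H) = √(2·73,690·398 / 18.9) = √3,103,557.7 ≈ 1,761.69 → Q = 1,762 units
Days between orders = 360 / (D/Q) = 360 / 41.822 ≈ 8.608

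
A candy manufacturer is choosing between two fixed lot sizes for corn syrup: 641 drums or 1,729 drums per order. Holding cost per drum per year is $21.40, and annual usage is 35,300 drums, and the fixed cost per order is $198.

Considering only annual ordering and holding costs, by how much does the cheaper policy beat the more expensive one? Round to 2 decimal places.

Annual cost at Q: ordering D·S/Q plus holding Q·H/2.
TC(641) = (35,300/641)×198 + (641/2)×21.4 = $17,762.60
TC(1,729) = (35,300/1,729)×198 + (1,729/2)×21.4 = $22,542.75
Lots of 641 are cheaper by $4,780.15.

$4,780.15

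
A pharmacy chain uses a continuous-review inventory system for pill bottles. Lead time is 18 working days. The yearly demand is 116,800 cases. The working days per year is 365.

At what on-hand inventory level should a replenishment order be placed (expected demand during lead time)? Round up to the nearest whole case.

5,760 cases

Daily demand d = 116,800 / 365 = 320.000 cases/day
Demand during lead time = 320.000 × 18 = 5,760.00
Reorder point = 5,760.00 → round up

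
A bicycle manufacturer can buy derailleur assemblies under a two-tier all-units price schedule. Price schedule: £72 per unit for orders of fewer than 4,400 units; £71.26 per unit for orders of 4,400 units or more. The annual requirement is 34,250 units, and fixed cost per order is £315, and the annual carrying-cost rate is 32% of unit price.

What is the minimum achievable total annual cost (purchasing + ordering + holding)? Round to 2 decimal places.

£2,488,296.76

H₁ = 32%×£72 = £23.0400;  H₂ = 32%×£71.26 = £22.8032
EOQ₁ = √(2×34,250×315/23.0400) = 967.74  (< 4,400, feasible at tier 1)
EOQ₂ = √(2×34,250×315/22.8032) = 972.75  (< 4,400 → use Q = 4,400 at tier-2 price)
TC(tier 1 (EOQ₁), Q≈967.7) = £2,488,296.76
TC(tier 2, Q≈4,400.0) = £2,493,274.03
Minimum at tier 1 (EOQ₁): £2,488,296.76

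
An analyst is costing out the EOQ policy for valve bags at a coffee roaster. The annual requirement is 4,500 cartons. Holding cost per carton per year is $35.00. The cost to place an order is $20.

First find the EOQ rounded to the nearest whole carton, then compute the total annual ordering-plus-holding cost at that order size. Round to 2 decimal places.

Optimal lot size Q* = (2 × 4,500 × $20 / $35)^½ ≈ 71.71 → Q = 72 cartons
Ordering: D/Q × S = 4,500/72 × $20 = $1,250.00
Holding:  Q/2 × H = 72/2 × $35 = $1,260.00
Total = $1,250.00 + $1,260.00 = $2,510.00

$2,510.00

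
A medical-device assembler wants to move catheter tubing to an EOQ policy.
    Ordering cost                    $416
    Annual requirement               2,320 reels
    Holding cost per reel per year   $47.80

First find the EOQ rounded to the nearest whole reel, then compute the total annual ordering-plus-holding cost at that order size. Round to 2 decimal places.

2DS/H = 2·2,320·416/47.8 = 40,381.59
EOQ = √40,381.59 ≈ 200.95 → Q = 201 reels
Ordering: D/Q × S = 2,320/201 × $416 = $4,801.59
Holding:  Q/2 × H = 201/2 × $47.8 = $4,803.90
Total = $4,801.59 + $4,803.90 = $9,605.49

$9,605.49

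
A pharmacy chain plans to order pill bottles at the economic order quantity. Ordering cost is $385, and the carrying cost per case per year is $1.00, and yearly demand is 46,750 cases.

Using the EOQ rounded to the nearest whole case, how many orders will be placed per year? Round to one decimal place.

7.8 orders per year

Optimal lot size Q* = (2 × 46,750 × $385 / $1)^½ ≈ 5,999.79 → Q = 6,000
Orders per year = D/Q = 46,750 / 6,000 = 7.792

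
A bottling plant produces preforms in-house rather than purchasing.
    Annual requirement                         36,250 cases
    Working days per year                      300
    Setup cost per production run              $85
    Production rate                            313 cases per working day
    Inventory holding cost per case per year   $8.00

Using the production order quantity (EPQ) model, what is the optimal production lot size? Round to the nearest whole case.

1,120 cases

d = 36,250/300 = 120.8333 cases/day;  effective holding cost H(1 − d/p) = 8·(1 − 120.8333/313) = 4.91161
Q* = √(2DS / H_eff) = √(2·36,250·85 / 4.91161) ≈ 1,120.13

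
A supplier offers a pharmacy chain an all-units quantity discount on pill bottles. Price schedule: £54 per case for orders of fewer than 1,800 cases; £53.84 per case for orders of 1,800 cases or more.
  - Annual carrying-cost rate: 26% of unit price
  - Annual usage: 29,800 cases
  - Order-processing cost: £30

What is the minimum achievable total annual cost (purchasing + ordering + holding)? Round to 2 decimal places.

£1,614,210.34

H₁ = 26%×£54 = £14.0400;  H₂ = 26%×£53.84 = £13.9984
EOQ₁ = √(2×29,800×30/14.0400) = 356.86  (< 1,800, feasible at tier 1)
EOQ₂ = √(2×29,800×30/13.9984) = 357.39  (< 1,800 → use Q = 1,800 at tier-2 price)
TC(tier 1 (EOQ₁), Q≈356.9) = £1,614,210.34
TC(tier 2, Q≈1,800.0) = £1,617,527.23
Minimum at tier 1 (EOQ₁): £1,614,210.34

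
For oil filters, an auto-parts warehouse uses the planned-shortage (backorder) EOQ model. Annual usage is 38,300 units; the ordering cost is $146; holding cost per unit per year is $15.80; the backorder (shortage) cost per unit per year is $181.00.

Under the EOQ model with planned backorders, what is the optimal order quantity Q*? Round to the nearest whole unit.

877 units

Basic EOQ = √(2·38,300·146/15.8) = 841.322
Backorder adjustment √((H+b)/b) = √((15.8+181)/181) = 1.0427
Q* = 841.322 × 1.0427 ≈ 877.27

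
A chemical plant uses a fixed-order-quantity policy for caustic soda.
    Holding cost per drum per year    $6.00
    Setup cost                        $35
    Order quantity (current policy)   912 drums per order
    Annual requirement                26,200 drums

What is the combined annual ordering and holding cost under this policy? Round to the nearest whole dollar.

Annual ordering cost = (D/Q)·S = (26,200/912) × 35 = $1,005.48
Annual holding cost  = (Q/2)·H = (912/2) × 6 = $2,736.00
Total = $1,005.48 + $2,736.00 = $3,741.48

$3,741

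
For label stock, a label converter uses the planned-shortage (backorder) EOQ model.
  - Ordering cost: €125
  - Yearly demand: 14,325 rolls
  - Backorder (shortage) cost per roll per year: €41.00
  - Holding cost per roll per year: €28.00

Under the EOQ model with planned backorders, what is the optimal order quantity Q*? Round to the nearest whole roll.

Q* = √(2DS/H) · √((H + b)/b)
   = √(2 × 14,325 × 125 / 28) · √((28 + 41) / 41)
   = 357.634 × 1.2973 ≈ 463.95

464 rolls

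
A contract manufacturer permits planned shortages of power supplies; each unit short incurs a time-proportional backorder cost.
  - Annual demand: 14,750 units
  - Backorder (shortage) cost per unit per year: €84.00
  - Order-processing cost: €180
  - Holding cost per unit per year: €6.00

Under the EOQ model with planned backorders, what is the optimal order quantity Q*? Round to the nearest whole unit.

Q* = √(2DS/H) · √((H + b)/b)
   = √(2 × 14,750 × 180 / 6) · √((6 + 84) / 84)
   = 940.744 × 1.0351 ≈ 973.76

974 units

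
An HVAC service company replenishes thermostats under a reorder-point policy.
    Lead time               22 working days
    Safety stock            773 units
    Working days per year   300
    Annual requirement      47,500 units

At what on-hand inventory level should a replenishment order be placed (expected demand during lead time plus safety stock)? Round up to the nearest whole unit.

4,257 units

Daily demand d = 47,500 / 300 = 158.333 units/day
Demand during lead time = 158.333 × 22 = 3,483.33
Reorder point = 3,483.33 + 773 = 4,256.33 → round up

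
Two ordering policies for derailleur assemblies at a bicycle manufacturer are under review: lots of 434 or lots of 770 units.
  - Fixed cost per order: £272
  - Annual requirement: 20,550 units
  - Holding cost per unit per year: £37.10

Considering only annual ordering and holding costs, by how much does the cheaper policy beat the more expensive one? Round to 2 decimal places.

£612.76

For each Q, cost = (D/Q)·S + (Q/2)·H.
TC(434) = (20,550/434)×272 + (434/2)×37.1 = £20,929.96
TC(770) = (20,550/770)×272 + (770/2)×37.1 = £21,542.72
Cheaper: Q = 434.  Difference = £612.76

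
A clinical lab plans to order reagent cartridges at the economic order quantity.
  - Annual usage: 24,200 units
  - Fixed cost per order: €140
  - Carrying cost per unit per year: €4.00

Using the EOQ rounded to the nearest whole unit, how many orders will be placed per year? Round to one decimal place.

18.6 orders per year

Q* = √(2·D·S / H) = √(2·24,200·140 / 4) = √1,694,000.0 ≈ 1,301.54 → Q = 1,302
N = D/Q = 24,200/1,302 ≈ 18.587 orders/yr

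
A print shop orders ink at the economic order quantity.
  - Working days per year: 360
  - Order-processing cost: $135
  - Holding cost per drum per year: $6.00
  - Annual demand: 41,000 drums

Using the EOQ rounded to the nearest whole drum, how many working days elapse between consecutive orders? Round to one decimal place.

11.9 days

2DS/H = 2·41,000·135/6 = 1,845,000.00
EOQ = √1,845,000.00 ≈ 1,358.31 → Q = 1,358 drums
Cycle time = (working days × Q)/D = (360 × 1,358) / 41,000 = 11.924 days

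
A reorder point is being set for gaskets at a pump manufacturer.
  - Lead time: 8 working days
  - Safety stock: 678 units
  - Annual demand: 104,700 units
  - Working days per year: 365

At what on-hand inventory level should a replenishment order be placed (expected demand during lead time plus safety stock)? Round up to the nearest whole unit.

2,973 units

Daily demand d = 104,700 / 365 = 286.849 units/day
Demand during lead time = 286.849 × 8 = 2,294.79
Reorder point = 2,294.79 + 678 = 2,972.79 → round up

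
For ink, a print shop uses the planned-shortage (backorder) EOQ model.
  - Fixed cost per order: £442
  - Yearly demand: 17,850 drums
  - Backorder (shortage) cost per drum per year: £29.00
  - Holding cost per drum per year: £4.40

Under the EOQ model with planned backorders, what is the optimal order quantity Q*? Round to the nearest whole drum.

2,032 drums

Q* = √(2DS/H) · √((H + b)/b)
   = √(2 × 17,850 × 442 / 4.4) · √((4.4 + 29) / 29)
   = 1,893.734 × 1.0732 ≈ 2,032.32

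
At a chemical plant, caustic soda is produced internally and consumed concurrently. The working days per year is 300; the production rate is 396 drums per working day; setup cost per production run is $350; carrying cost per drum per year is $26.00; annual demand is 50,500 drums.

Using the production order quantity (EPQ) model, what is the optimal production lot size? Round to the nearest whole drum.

d = 50,500/300 = 168.3333 drums/day;  effective holding cost H(1 − d/p) = 26·(1 − 168.3333/396) = 14.94781
Q* = √(2DS / H_eff) = √(2·50,500·350 / 14.94781) ≈ 1,537.82

1,538 drums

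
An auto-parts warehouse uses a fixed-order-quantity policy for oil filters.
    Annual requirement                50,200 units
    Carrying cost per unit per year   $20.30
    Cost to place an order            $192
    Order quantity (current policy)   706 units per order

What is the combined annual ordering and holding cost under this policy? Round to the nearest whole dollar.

$20,818

Orders/yr = 50,200/706 = 71.105; ordering cost = 71.105 × $192 = $13,652.12
Average inventory = 706/2 = 353; holding cost = 353 × $20.3 = $7,165.90
Total = $13,652.12 + $7,165.90 = $20,818.02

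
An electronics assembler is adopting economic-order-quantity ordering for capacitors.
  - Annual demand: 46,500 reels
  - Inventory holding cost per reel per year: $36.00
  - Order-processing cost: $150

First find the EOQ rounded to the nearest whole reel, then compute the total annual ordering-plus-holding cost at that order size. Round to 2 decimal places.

$22,409.83

EOQ = √(2DS/H) = √(2 × 46,500 × 150 / 36)
    = √(387,500.00) ≈ 622.49 → Q = 622 reels
Orders/yr = 46,500/622 = 74.759; ordering cost = 74.759 × $150 = $11,213.83
Average inventory = 622/2 = 311; holding cost = 311 × $36 = $11,196.00
Total = $11,213.83 + $11,196.00 = $22,409.83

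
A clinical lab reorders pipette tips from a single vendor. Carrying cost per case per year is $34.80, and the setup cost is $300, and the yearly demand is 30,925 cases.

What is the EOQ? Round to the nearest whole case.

730 cases

Q* = √(2·D·S / H) = √(2·30,925·300 / 34.8) = √533,189.7 ≈ 730.20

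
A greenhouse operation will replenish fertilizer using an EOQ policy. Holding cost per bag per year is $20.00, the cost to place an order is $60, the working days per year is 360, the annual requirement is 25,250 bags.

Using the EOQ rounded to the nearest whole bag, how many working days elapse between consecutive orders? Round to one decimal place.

2DS/H = 2·25,250·60/20 = 151,500.00
EOQ = √151,500.00 ≈ 389.23 → Q = 389 bags
Cycle time = (working days × Q)/D = (360 × 389) / 25,250 = 5.546 days

5.5 days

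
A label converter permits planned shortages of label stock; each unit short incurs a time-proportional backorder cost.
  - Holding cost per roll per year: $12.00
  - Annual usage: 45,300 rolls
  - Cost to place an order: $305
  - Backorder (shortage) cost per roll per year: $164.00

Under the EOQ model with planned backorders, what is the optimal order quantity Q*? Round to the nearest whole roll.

Q* = √(2DS/H) · √((H + b)/b)
   = √(2 × 45,300 × 305 / 12) · √((12 + 164) / 164)
   = 1,517.481 × 1.0359 ≈ 1,572.02

1,572 rolls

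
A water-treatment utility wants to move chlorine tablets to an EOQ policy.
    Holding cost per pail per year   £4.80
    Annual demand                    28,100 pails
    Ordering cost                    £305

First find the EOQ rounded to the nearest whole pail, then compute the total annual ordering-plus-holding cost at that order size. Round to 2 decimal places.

Q* = √(2·D·S / H) = √(2·28,100·305 / 4.8) = √3,571,041.7 ≈ 1,889.72 → Q = 1,890 pails
Orders/yr = 28,100/1,890 = 14.868; ordering cost = 14.868 × £305 = £4,534.66
Average inventory = 1,890/2 = 945; holding cost = 945 × £4.8 = £4,536.00
Total = £4,534.66 + £4,536.00 = £9,070.66

£9,070.66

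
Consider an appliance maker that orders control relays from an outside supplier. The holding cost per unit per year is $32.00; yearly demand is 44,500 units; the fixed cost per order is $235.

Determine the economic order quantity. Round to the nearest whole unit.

EOQ = √(2DS/H) = √(2 × 44,500 × 235 / 32)
    = √(653,593.75) ≈ 808.45

808 units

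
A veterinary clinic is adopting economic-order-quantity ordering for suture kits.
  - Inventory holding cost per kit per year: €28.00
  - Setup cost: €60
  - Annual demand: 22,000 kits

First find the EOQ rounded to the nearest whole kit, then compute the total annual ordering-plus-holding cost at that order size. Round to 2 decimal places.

Q* = √(2·D·S / H) = √(2·22,000·60 / 28) = √94,285.7 ≈ 307.06 → Q = 307 kits
Orders/yr = 22,000/307 = 71.661; ordering cost = 71.661 × €60 = €4,299.67
Average inventory = 307/2 = 153.5; holding cost = 153.5 × €28 = €4,298.00
Total = €4,299.67 + €4,298.00 = €8,597.67

€8,597.67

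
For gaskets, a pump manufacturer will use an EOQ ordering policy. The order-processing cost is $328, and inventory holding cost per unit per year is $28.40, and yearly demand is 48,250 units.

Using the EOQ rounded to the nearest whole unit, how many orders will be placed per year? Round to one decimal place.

2DS/H = 2·48,250·328/28.4 = 1,114,507.04
EOQ = √1,114,507.04 ≈ 1,055.70 → Q = 1,056
Orders per year = D/Q = 48,250 / 1,056 = 45.691

45.7 orders per year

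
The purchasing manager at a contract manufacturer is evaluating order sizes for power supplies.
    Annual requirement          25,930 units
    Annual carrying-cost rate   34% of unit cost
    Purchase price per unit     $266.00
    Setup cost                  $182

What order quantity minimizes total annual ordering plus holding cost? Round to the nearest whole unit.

Carrying cost H = $266 × 34% = $90.4400/unit/yr
Q* = √(2·D·S / H) = √(2·25,930·182 / 90.44) = √104,362.2 ≈ 323.05

323 units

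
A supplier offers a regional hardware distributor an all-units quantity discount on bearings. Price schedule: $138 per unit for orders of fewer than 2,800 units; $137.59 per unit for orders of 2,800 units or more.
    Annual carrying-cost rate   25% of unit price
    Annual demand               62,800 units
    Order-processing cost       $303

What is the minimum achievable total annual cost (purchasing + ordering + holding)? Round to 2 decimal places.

H₁ = 25%×$138 = $34.5000;  H₂ = 25%×$137.59 = $34.3975
EOQ₁ = √(2×62,800×303/34.5000) = 1,050.28  (< 2,800, feasible at tier 1)
EOQ₂ = √(2×62,800×303/34.3975) = 1,051.85  (< 2,800 → use Q = 2,800 at tier-2 price)
TC(tier 1 (EOQ₁), Q≈1,050.3) = $8,702,634.78
TC(tier 2, Q≈2,800.0) = $8,695,604.36
Minimum at tier 2: $8,695,604.36

$8,695,604.36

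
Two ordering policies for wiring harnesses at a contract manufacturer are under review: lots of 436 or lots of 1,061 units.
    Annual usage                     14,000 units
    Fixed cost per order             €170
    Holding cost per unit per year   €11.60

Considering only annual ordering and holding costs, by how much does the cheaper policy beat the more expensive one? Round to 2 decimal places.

€409.45

TC(Q) = (D/Q)S + (Q/2)H
TC(436) = (14,000/436)×170 + (436/2)×11.6 = €7,987.52
TC(1,061) = (14,000/1,061)×170 + (1,061/2)×11.6 = €8,396.97
Lots of 436 are cheaper by €409.45.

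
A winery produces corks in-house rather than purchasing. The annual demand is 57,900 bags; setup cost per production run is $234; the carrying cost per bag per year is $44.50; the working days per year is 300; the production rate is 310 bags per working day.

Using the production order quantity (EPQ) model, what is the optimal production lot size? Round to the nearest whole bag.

1,270 bags

Daily demand d = 57,900/300 = 193.000; p = 310; 1 − d/p = 0.37742
EPQ = √(2DS / (H(1 − d/p)))
    = √(2 × 57,900 × 234 / (44.5 × 0.37742)) ≈ 1,270.19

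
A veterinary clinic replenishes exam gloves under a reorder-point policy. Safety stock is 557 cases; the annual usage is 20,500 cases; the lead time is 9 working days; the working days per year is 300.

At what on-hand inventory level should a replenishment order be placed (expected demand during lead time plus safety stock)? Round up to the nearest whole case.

Daily demand d = 20,500 / 300 = 68.333 cases/day
Demand during lead time = 68.333 × 9 = 615.00
Reorder point = 615.00 + 557 = 1,172.00 → round up

1,172 cases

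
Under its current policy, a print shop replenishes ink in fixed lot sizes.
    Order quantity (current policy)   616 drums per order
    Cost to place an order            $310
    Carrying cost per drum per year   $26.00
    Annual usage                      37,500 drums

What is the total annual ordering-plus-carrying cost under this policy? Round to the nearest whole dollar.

Orders/yr = 37,500/616 = 60.877; ordering cost = 60.877 × $310 = $18,871.75
Average inventory = 616/2 = 308; holding cost = 308 × $26 = $8,008.00
Total = $18,871.75 + $8,008.00 = $26,879.75

$26,880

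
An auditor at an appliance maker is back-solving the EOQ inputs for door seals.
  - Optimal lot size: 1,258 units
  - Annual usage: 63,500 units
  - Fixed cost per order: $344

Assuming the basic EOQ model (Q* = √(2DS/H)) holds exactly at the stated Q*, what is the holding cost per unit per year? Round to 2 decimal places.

EOQ relation: Q² = 2DS/H, so rearrange for the unknown.
H = 2DS / Q² = 2 × 63,500 × 344 / 1,258² = 27.6058

$27.61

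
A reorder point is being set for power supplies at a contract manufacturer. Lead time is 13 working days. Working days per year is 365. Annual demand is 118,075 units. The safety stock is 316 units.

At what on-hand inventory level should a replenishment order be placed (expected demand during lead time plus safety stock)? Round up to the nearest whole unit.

Daily demand d = 118,075 / 365 = 323.493 units/day
Demand during lead time = 323.493 × 13 = 4,205.41
Reorder point = 4,205.41 + 316 = 4,521.41 → round up

4,522 units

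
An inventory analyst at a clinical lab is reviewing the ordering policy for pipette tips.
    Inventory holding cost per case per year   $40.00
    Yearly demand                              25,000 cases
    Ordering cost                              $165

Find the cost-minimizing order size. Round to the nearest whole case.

454 cases

2DS/H = 2·25,000·165/40 = 206,250.00
EOQ = √206,250.00 ≈ 454.15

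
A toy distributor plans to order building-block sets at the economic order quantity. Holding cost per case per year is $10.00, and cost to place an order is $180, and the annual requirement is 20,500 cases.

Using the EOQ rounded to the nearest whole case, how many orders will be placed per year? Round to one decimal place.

23.9 orders per year

Q* = √(2·D·S / H) = √(2·20,500·180 / 10) = √738,000.0 ≈ 859.07 → Q = 859
Orders per year = D/Q = 20,500 / 859 = 23.865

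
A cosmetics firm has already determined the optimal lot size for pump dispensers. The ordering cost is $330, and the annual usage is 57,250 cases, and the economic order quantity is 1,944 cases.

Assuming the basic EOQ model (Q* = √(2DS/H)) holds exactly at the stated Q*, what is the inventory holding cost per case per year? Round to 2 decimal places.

Since Q* = (2DS/H)^½, squaring gives Q*²·H = 2DS.
H = 2DS / Q² = 2 × 57,250 × 330 / 1,944² = 9.9983

$10.00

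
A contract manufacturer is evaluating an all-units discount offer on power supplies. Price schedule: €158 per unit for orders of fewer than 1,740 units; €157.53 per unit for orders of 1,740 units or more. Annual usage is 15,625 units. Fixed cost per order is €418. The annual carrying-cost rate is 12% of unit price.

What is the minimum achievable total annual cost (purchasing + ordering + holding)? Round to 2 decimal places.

€2,481,605.97

H₁ = 12%×€158 = €18.9600;  H₂ = 12%×€157.53 = €18.9036
EOQ₁ = √(2×15,625×418/18.9600) = 830.03  (< 1,740, feasible at tier 1)
EOQ₂ = √(2×15,625×418/18.9036) = 831.27  (< 1,740 → use Q = 1,740 at tier-2 price)
TC(tier 1 (EOQ₁), Q≈830.0) = €2,484,487.38
TC(tier 2, Q≈1,740.0) = €2,481,605.97
Minimum at tier 2: €2,481,605.97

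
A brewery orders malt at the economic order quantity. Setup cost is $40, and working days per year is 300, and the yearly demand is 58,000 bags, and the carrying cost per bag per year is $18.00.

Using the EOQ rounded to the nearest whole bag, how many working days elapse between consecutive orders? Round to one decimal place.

2.6 days

Optimal lot size Q* = (2 × 58,000 × $40 / $18)^½ ≈ 507.72 → Q = 508 bags
T = Q/D × 300 days = 508/58,000 × 300 = 2.628 days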